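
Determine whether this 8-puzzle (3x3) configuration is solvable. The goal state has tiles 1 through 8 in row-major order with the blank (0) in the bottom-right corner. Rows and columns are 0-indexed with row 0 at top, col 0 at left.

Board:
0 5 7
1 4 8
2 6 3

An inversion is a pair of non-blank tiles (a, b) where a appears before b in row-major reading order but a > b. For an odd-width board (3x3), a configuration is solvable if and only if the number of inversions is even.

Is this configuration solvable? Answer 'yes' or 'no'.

Inversions (pairs i<j in row-major order where tile[i] > tile[j] > 0): 15
15 is odd, so the puzzle is not solvable.

Answer: no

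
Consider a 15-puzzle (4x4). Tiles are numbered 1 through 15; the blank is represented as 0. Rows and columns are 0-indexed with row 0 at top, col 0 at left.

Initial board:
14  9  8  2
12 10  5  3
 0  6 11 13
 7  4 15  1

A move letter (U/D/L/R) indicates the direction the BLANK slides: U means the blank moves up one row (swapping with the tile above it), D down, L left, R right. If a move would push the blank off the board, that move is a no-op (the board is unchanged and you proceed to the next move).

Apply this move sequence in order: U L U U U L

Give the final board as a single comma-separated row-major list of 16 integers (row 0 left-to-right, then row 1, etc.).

Answer: 0, 9, 8, 2, 14, 10, 5, 3, 12, 6, 11, 13, 7, 4, 15, 1

Derivation:
After move 1 (U):
14  9  8  2
 0 10  5  3
12  6 11 13
 7  4 15  1

After move 2 (L):
14  9  8  2
 0 10  5  3
12  6 11 13
 7  4 15  1

After move 3 (U):
 0  9  8  2
14 10  5  3
12  6 11 13
 7  4 15  1

After move 4 (U):
 0  9  8  2
14 10  5  3
12  6 11 13
 7  4 15  1

After move 5 (U):
 0  9  8  2
14 10  5  3
12  6 11 13
 7  4 15  1

After move 6 (L):
 0  9  8  2
14 10  5  3
12  6 11 13
 7  4 15  1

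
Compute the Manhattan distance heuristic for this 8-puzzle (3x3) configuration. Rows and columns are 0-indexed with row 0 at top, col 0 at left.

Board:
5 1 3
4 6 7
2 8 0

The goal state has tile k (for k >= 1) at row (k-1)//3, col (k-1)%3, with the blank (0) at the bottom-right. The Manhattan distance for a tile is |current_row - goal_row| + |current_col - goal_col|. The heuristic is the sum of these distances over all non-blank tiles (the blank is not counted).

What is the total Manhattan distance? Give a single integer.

Tile 5: (0,0)->(1,1) = 2
Tile 1: (0,1)->(0,0) = 1
Tile 3: (0,2)->(0,2) = 0
Tile 4: (1,0)->(1,0) = 0
Tile 6: (1,1)->(1,2) = 1
Tile 7: (1,2)->(2,0) = 3
Tile 2: (2,0)->(0,1) = 3
Tile 8: (2,1)->(2,1) = 0
Sum: 2 + 1 + 0 + 0 + 1 + 3 + 3 + 0 = 10

Answer: 10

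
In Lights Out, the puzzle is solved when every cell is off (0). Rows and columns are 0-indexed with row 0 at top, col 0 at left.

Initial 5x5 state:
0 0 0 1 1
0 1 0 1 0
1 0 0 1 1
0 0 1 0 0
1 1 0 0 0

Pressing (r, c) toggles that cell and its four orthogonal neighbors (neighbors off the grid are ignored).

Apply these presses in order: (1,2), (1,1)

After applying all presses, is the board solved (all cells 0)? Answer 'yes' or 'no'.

After press 1 at (1,2):
0 0 1 1 1
0 0 1 0 0
1 0 1 1 1
0 0 1 0 0
1 1 0 0 0

After press 2 at (1,1):
0 1 1 1 1
1 1 0 0 0
1 1 1 1 1
0 0 1 0 0
1 1 0 0 0

Lights still on: 14

Answer: no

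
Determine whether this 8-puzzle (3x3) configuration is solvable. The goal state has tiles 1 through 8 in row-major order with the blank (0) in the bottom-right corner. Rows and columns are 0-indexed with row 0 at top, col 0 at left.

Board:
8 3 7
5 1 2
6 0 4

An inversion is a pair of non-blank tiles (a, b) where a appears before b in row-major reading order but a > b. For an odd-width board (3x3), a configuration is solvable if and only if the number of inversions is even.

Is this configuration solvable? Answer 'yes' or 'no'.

Answer: yes

Derivation:
Inversions (pairs i<j in row-major order where tile[i] > tile[j] > 0): 18
18 is even, so the puzzle is solvable.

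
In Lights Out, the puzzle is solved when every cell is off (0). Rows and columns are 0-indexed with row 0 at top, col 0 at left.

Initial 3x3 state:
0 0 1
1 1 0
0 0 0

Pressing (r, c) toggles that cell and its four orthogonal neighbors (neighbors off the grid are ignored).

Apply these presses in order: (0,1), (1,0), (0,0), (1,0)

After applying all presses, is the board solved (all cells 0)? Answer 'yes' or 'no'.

After press 1 at (0,1):
1 1 0
1 0 0
0 0 0

After press 2 at (1,0):
0 1 0
0 1 0
1 0 0

After press 3 at (0,0):
1 0 0
1 1 0
1 0 0

After press 4 at (1,0):
0 0 0
0 0 0
0 0 0

Lights still on: 0

Answer: yes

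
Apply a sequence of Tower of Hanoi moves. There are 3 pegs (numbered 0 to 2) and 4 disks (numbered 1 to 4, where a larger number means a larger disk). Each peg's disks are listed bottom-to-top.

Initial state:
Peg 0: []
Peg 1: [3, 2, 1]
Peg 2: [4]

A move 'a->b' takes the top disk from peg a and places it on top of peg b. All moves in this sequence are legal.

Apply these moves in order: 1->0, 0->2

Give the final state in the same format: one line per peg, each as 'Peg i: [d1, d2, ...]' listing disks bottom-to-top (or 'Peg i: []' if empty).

Answer: Peg 0: []
Peg 1: [3, 2]
Peg 2: [4, 1]

Derivation:
After move 1 (1->0):
Peg 0: [1]
Peg 1: [3, 2]
Peg 2: [4]

After move 2 (0->2):
Peg 0: []
Peg 1: [3, 2]
Peg 2: [4, 1]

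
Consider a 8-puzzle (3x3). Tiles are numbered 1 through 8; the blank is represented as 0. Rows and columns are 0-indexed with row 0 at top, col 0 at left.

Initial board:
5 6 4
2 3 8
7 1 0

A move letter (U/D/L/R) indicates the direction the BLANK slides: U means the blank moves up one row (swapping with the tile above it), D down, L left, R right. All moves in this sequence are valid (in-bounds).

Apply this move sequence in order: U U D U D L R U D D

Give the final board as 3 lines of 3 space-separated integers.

Answer: 5 6 4
2 3 8
7 1 0

Derivation:
After move 1 (U):
5 6 4
2 3 0
7 1 8

After move 2 (U):
5 6 0
2 3 4
7 1 8

After move 3 (D):
5 6 4
2 3 0
7 1 8

After move 4 (U):
5 6 0
2 3 4
7 1 8

After move 5 (D):
5 6 4
2 3 0
7 1 8

After move 6 (L):
5 6 4
2 0 3
7 1 8

After move 7 (R):
5 6 4
2 3 0
7 1 8

After move 8 (U):
5 6 0
2 3 4
7 1 8

After move 9 (D):
5 6 4
2 3 0
7 1 8

After move 10 (D):
5 6 4
2 3 8
7 1 0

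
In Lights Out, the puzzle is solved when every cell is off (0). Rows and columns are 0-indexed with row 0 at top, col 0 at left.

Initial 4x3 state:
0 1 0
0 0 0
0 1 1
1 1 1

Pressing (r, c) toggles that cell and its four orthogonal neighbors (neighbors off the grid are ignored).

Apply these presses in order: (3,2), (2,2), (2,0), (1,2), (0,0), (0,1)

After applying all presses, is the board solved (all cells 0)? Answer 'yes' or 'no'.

After press 1 at (3,2):
0 1 0
0 0 0
0 1 0
1 0 0

After press 2 at (2,2):
0 1 0
0 0 1
0 0 1
1 0 1

After press 3 at (2,0):
0 1 0
1 0 1
1 1 1
0 0 1

After press 4 at (1,2):
0 1 1
1 1 0
1 1 0
0 0 1

After press 5 at (0,0):
1 0 1
0 1 0
1 1 0
0 0 1

After press 6 at (0,1):
0 1 0
0 0 0
1 1 0
0 0 1

Lights still on: 4

Answer: no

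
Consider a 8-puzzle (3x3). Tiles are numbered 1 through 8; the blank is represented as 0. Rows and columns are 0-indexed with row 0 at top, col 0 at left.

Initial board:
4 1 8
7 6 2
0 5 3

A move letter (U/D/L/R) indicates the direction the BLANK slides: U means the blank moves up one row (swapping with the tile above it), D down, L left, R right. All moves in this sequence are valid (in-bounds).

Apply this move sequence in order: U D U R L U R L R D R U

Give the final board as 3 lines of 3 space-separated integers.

After move 1 (U):
4 1 8
0 6 2
7 5 3

After move 2 (D):
4 1 8
7 6 2
0 5 3

After move 3 (U):
4 1 8
0 6 2
7 5 3

After move 4 (R):
4 1 8
6 0 2
7 5 3

After move 5 (L):
4 1 8
0 6 2
7 5 3

After move 6 (U):
0 1 8
4 6 2
7 5 3

After move 7 (R):
1 0 8
4 6 2
7 5 3

After move 8 (L):
0 1 8
4 6 2
7 5 3

After move 9 (R):
1 0 8
4 6 2
7 5 3

After move 10 (D):
1 6 8
4 0 2
7 5 3

After move 11 (R):
1 6 8
4 2 0
7 5 3

After move 12 (U):
1 6 0
4 2 8
7 5 3

Answer: 1 6 0
4 2 8
7 5 3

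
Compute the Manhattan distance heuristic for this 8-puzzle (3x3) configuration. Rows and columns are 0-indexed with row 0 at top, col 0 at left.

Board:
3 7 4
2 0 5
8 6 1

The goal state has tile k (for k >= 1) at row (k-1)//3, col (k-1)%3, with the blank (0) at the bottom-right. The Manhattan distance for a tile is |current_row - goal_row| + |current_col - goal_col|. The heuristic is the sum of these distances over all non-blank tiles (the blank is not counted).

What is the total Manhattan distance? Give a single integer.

Answer: 18

Derivation:
Tile 3: at (0,0), goal (0,2), distance |0-0|+|0-2| = 2
Tile 7: at (0,1), goal (2,0), distance |0-2|+|1-0| = 3
Tile 4: at (0,2), goal (1,0), distance |0-1|+|2-0| = 3
Tile 2: at (1,0), goal (0,1), distance |1-0|+|0-1| = 2
Tile 5: at (1,2), goal (1,1), distance |1-1|+|2-1| = 1
Tile 8: at (2,0), goal (2,1), distance |2-2|+|0-1| = 1
Tile 6: at (2,1), goal (1,2), distance |2-1|+|1-2| = 2
Tile 1: at (2,2), goal (0,0), distance |2-0|+|2-0| = 4
Sum: 2 + 3 + 3 + 2 + 1 + 1 + 2 + 4 = 18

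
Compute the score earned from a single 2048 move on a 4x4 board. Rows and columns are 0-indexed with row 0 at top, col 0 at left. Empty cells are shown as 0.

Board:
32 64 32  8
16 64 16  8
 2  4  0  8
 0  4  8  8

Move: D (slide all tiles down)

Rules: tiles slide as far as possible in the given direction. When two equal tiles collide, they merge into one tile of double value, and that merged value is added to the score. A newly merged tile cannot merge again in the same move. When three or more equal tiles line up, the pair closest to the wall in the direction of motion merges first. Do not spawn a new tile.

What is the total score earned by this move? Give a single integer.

Answer: 168

Derivation:
Slide down:
col 0: [32, 16, 2, 0] -> [0, 32, 16, 2]  score +0 (running 0)
col 1: [64, 64, 4, 4] -> [0, 0, 128, 8]  score +136 (running 136)
col 2: [32, 16, 0, 8] -> [0, 32, 16, 8]  score +0 (running 136)
col 3: [8, 8, 8, 8] -> [0, 0, 16, 16]  score +32 (running 168)
Board after move:
  0   0   0   0
 32   0  32   0
 16 128  16  16
  2   8   8  16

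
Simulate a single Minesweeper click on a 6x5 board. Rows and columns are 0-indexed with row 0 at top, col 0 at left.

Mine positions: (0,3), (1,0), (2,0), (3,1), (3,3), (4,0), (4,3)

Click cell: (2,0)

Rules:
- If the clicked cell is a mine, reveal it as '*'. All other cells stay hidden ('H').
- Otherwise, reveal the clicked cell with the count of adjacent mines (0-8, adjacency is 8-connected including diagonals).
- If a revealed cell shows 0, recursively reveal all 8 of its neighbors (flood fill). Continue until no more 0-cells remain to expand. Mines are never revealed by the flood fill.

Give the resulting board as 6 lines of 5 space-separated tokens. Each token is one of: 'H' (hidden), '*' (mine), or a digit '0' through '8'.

H H H H H
H H H H H
* H H H H
H H H H H
H H H H H
H H H H H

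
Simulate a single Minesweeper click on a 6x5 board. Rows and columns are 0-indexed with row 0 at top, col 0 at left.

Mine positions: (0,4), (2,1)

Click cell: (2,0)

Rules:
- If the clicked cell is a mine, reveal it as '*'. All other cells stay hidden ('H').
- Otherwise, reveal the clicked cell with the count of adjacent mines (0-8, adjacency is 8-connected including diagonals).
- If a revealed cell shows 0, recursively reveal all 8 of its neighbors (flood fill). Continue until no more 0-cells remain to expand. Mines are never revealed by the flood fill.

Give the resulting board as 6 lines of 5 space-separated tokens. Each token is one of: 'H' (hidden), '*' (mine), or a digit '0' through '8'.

H H H H H
H H H H H
1 H H H H
H H H H H
H H H H H
H H H H H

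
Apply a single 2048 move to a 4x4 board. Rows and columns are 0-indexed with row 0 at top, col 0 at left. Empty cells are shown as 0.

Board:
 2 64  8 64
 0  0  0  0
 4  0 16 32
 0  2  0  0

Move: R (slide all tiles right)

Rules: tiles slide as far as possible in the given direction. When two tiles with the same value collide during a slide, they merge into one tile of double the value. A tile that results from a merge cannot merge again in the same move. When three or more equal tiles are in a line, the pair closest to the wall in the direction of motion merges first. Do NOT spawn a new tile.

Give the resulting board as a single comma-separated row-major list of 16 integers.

Answer: 2, 64, 8, 64, 0, 0, 0, 0, 0, 4, 16, 32, 0, 0, 0, 2

Derivation:
Slide right:
row 0: [2, 64, 8, 64] -> [2, 64, 8, 64]
row 1: [0, 0, 0, 0] -> [0, 0, 0, 0]
row 2: [4, 0, 16, 32] -> [0, 4, 16, 32]
row 3: [0, 2, 0, 0] -> [0, 0, 0, 2]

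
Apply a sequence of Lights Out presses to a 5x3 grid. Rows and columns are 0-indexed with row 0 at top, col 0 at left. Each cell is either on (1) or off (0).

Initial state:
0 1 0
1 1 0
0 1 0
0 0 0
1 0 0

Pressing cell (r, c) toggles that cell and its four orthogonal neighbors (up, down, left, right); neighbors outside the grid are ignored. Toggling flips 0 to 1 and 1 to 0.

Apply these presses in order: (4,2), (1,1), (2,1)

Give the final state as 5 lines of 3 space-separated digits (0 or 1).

Answer: 0 0 0
0 1 1
1 1 1
0 1 1
1 1 1

Derivation:
After press 1 at (4,2):
0 1 0
1 1 0
0 1 0
0 0 1
1 1 1

After press 2 at (1,1):
0 0 0
0 0 1
0 0 0
0 0 1
1 1 1

After press 3 at (2,1):
0 0 0
0 1 1
1 1 1
0 1 1
1 1 1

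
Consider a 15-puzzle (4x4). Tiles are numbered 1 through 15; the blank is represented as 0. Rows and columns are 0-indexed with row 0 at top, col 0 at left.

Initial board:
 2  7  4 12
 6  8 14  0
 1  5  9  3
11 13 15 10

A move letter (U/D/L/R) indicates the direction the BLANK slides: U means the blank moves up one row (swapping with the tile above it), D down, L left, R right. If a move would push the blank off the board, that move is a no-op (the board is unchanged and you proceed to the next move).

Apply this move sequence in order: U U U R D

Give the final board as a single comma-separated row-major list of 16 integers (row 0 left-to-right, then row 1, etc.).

Answer: 2, 7, 4, 12, 6, 8, 14, 0, 1, 5, 9, 3, 11, 13, 15, 10

Derivation:
After move 1 (U):
 2  7  4  0
 6  8 14 12
 1  5  9  3
11 13 15 10

After move 2 (U):
 2  7  4  0
 6  8 14 12
 1  5  9  3
11 13 15 10

After move 3 (U):
 2  7  4  0
 6  8 14 12
 1  5  9  3
11 13 15 10

After move 4 (R):
 2  7  4  0
 6  8 14 12
 1  5  9  3
11 13 15 10

After move 5 (D):
 2  7  4 12
 6  8 14  0
 1  5  9  3
11 13 15 10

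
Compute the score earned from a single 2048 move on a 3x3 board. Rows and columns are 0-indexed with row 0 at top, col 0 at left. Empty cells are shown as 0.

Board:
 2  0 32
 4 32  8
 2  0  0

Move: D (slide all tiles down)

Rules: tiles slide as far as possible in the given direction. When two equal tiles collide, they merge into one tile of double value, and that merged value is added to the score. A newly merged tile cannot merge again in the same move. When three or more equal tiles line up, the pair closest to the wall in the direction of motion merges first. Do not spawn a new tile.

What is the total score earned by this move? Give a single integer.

Slide down:
col 0: [2, 4, 2] -> [2, 4, 2]  score +0 (running 0)
col 1: [0, 32, 0] -> [0, 0, 32]  score +0 (running 0)
col 2: [32, 8, 0] -> [0, 32, 8]  score +0 (running 0)
Board after move:
 2  0  0
 4  0 32
 2 32  8

Answer: 0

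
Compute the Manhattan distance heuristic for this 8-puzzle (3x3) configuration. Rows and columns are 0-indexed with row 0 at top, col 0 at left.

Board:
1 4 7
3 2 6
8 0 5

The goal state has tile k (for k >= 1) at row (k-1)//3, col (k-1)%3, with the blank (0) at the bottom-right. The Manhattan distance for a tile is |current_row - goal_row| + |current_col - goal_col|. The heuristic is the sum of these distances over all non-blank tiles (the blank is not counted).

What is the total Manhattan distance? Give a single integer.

Tile 1: (0,0)->(0,0) = 0
Tile 4: (0,1)->(1,0) = 2
Tile 7: (0,2)->(2,0) = 4
Tile 3: (1,0)->(0,2) = 3
Tile 2: (1,1)->(0,1) = 1
Tile 6: (1,2)->(1,2) = 0
Tile 8: (2,0)->(2,1) = 1
Tile 5: (2,2)->(1,1) = 2
Sum: 0 + 2 + 4 + 3 + 1 + 0 + 1 + 2 = 13

Answer: 13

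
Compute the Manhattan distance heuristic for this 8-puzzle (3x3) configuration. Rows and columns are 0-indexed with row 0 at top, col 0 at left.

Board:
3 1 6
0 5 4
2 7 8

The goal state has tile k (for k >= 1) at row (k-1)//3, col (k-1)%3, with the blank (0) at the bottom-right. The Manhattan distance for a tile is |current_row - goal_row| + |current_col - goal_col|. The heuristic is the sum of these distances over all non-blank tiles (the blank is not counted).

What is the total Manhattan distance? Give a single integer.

Answer: 11

Derivation:
Tile 3: (0,0)->(0,2) = 2
Tile 1: (0,1)->(0,0) = 1
Tile 6: (0,2)->(1,2) = 1
Tile 5: (1,1)->(1,1) = 0
Tile 4: (1,2)->(1,0) = 2
Tile 2: (2,0)->(0,1) = 3
Tile 7: (2,1)->(2,0) = 1
Tile 8: (2,2)->(2,1) = 1
Sum: 2 + 1 + 1 + 0 + 2 + 3 + 1 + 1 = 11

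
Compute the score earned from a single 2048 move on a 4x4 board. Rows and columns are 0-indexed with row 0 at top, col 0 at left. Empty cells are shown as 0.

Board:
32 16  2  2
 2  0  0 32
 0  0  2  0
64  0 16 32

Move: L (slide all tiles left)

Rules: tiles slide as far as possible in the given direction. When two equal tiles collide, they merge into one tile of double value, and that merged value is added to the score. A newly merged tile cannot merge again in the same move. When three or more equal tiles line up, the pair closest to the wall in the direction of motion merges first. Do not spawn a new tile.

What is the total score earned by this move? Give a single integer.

Slide left:
row 0: [32, 16, 2, 2] -> [32, 16, 4, 0]  score +4 (running 4)
row 1: [2, 0, 0, 32] -> [2, 32, 0, 0]  score +0 (running 4)
row 2: [0, 0, 2, 0] -> [2, 0, 0, 0]  score +0 (running 4)
row 3: [64, 0, 16, 32] -> [64, 16, 32, 0]  score +0 (running 4)
Board after move:
32 16  4  0
 2 32  0  0
 2  0  0  0
64 16 32  0

Answer: 4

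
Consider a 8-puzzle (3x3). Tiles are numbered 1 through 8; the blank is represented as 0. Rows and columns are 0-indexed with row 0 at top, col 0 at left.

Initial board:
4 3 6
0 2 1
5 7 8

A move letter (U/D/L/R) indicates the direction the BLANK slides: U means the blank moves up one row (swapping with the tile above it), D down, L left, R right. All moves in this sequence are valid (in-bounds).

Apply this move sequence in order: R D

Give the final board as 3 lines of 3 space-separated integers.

Answer: 4 3 6
2 7 1
5 0 8

Derivation:
After move 1 (R):
4 3 6
2 0 1
5 7 8

After move 2 (D):
4 3 6
2 7 1
5 0 8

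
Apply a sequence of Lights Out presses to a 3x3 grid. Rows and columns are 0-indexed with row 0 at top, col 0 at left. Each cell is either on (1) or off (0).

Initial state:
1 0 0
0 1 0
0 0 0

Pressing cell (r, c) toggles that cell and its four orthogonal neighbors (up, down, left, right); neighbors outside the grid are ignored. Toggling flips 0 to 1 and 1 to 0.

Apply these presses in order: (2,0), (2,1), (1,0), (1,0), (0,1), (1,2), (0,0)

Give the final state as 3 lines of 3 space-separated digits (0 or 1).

After press 1 at (2,0):
1 0 0
1 1 0
1 1 0

After press 2 at (2,1):
1 0 0
1 0 0
0 0 1

After press 3 at (1,0):
0 0 0
0 1 0
1 0 1

After press 4 at (1,0):
1 0 0
1 0 0
0 0 1

After press 5 at (0,1):
0 1 1
1 1 0
0 0 1

After press 6 at (1,2):
0 1 0
1 0 1
0 0 0

After press 7 at (0,0):
1 0 0
0 0 1
0 0 0

Answer: 1 0 0
0 0 1
0 0 0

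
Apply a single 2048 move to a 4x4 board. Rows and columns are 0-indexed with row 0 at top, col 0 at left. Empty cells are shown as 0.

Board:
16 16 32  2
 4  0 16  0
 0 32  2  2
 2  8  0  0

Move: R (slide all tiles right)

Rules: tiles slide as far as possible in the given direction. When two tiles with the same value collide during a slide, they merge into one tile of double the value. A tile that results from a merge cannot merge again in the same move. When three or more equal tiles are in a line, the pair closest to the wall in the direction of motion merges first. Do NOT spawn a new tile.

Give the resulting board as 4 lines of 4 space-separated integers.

Slide right:
row 0: [16, 16, 32, 2] -> [0, 32, 32, 2]
row 1: [4, 0, 16, 0] -> [0, 0, 4, 16]
row 2: [0, 32, 2, 2] -> [0, 0, 32, 4]
row 3: [2, 8, 0, 0] -> [0, 0, 2, 8]

Answer:  0 32 32  2
 0  0  4 16
 0  0 32  4
 0  0  2  8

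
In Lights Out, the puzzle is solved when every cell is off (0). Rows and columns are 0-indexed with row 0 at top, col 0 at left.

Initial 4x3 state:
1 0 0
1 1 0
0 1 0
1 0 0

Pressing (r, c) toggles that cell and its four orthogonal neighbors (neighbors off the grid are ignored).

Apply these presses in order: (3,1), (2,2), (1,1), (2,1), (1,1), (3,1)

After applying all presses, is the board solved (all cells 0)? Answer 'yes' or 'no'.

After press 1 at (3,1):
1 0 0
1 1 0
0 0 0
0 1 1

After press 2 at (2,2):
1 0 0
1 1 1
0 1 1
0 1 0

After press 3 at (1,1):
1 1 0
0 0 0
0 0 1
0 1 0

After press 4 at (2,1):
1 1 0
0 1 0
1 1 0
0 0 0

After press 5 at (1,1):
1 0 0
1 0 1
1 0 0
0 0 0

After press 6 at (3,1):
1 0 0
1 0 1
1 1 0
1 1 1

Lights still on: 8

Answer: no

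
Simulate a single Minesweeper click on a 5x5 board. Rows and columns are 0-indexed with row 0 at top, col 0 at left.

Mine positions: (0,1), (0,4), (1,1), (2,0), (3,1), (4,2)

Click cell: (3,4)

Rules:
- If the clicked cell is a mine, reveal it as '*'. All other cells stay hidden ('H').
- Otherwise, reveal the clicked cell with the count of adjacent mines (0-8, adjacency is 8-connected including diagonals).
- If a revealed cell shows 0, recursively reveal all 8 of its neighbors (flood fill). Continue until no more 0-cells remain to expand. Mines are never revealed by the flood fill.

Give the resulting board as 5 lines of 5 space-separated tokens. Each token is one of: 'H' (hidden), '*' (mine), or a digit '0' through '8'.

H H H H H
H H 2 1 1
H H 2 0 0
H H 2 1 0
H H H 1 0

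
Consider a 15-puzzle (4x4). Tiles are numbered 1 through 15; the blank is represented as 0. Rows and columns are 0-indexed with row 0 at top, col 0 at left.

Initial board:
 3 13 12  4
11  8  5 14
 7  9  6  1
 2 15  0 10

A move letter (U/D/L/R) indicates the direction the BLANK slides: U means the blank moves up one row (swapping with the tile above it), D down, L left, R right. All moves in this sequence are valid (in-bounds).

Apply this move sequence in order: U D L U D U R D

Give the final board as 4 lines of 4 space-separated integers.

After move 1 (U):
 3 13 12  4
11  8  5 14
 7  9  0  1
 2 15  6 10

After move 2 (D):
 3 13 12  4
11  8  5 14
 7  9  6  1
 2 15  0 10

After move 3 (L):
 3 13 12  4
11  8  5 14
 7  9  6  1
 2  0 15 10

After move 4 (U):
 3 13 12  4
11  8  5 14
 7  0  6  1
 2  9 15 10

After move 5 (D):
 3 13 12  4
11  8  5 14
 7  9  6  1
 2  0 15 10

After move 6 (U):
 3 13 12  4
11  8  5 14
 7  0  6  1
 2  9 15 10

After move 7 (R):
 3 13 12  4
11  8  5 14
 7  6  0  1
 2  9 15 10

After move 8 (D):
 3 13 12  4
11  8  5 14
 7  6 15  1
 2  9  0 10

Answer:  3 13 12  4
11  8  5 14
 7  6 15  1
 2  9  0 10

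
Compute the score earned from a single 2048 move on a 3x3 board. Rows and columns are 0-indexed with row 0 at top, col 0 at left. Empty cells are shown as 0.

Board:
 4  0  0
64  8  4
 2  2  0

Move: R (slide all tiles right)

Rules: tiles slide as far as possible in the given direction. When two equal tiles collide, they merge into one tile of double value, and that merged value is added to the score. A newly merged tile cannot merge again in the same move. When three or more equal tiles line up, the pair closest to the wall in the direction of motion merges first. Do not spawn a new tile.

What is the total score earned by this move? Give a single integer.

Answer: 4

Derivation:
Slide right:
row 0: [4, 0, 0] -> [0, 0, 4]  score +0 (running 0)
row 1: [64, 8, 4] -> [64, 8, 4]  score +0 (running 0)
row 2: [2, 2, 0] -> [0, 0, 4]  score +4 (running 4)
Board after move:
 0  0  4
64  8  4
 0  0  4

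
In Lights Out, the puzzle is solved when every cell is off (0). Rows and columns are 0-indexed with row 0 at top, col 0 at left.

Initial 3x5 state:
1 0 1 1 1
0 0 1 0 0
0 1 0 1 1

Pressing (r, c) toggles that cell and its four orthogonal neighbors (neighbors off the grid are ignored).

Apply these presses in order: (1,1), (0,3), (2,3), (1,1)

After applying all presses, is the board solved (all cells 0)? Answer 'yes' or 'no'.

Answer: no

Derivation:
After press 1 at (1,1):
1 1 1 1 1
1 1 0 0 0
0 0 0 1 1

After press 2 at (0,3):
1 1 0 0 0
1 1 0 1 0
0 0 0 1 1

After press 3 at (2,3):
1 1 0 0 0
1 1 0 0 0
0 0 1 0 0

After press 4 at (1,1):
1 0 0 0 0
0 0 1 0 0
0 1 1 0 0

Lights still on: 4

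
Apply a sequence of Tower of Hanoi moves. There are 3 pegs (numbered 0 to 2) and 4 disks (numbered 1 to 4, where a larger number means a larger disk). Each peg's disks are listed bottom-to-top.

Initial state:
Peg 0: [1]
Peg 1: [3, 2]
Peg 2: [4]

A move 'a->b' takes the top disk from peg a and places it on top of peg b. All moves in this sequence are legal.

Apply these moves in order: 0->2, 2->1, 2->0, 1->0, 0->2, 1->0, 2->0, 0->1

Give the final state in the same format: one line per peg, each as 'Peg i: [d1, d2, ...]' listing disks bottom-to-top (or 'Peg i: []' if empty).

After move 1 (0->2):
Peg 0: []
Peg 1: [3, 2]
Peg 2: [4, 1]

After move 2 (2->1):
Peg 0: []
Peg 1: [3, 2, 1]
Peg 2: [4]

After move 3 (2->0):
Peg 0: [4]
Peg 1: [3, 2, 1]
Peg 2: []

After move 4 (1->0):
Peg 0: [4, 1]
Peg 1: [3, 2]
Peg 2: []

After move 5 (0->2):
Peg 0: [4]
Peg 1: [3, 2]
Peg 2: [1]

After move 6 (1->0):
Peg 0: [4, 2]
Peg 1: [3]
Peg 2: [1]

After move 7 (2->0):
Peg 0: [4, 2, 1]
Peg 1: [3]
Peg 2: []

After move 8 (0->1):
Peg 0: [4, 2]
Peg 1: [3, 1]
Peg 2: []

Answer: Peg 0: [4, 2]
Peg 1: [3, 1]
Peg 2: []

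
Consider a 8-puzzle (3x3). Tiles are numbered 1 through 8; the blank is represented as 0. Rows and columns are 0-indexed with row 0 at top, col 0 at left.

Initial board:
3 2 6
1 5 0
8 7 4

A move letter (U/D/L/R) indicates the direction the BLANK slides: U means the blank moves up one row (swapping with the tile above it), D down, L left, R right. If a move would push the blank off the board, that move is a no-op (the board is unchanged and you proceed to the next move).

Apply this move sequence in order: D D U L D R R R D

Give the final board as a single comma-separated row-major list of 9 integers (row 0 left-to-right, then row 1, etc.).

After move 1 (D):
3 2 6
1 5 4
8 7 0

After move 2 (D):
3 2 6
1 5 4
8 7 0

After move 3 (U):
3 2 6
1 5 0
8 7 4

After move 4 (L):
3 2 6
1 0 5
8 7 4

After move 5 (D):
3 2 6
1 7 5
8 0 4

After move 6 (R):
3 2 6
1 7 5
8 4 0

After move 7 (R):
3 2 6
1 7 5
8 4 0

After move 8 (R):
3 2 6
1 7 5
8 4 0

After move 9 (D):
3 2 6
1 7 5
8 4 0

Answer: 3, 2, 6, 1, 7, 5, 8, 4, 0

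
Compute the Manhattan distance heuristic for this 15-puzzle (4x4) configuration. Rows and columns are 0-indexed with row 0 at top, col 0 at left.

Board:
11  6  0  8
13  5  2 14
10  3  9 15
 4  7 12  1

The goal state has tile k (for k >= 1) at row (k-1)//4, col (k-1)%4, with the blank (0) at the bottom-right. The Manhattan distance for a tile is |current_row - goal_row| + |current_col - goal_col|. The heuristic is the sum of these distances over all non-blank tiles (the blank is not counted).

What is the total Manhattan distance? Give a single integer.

Answer: 40

Derivation:
Tile 11: (0,0)->(2,2) = 4
Tile 6: (0,1)->(1,1) = 1
Tile 8: (0,3)->(1,3) = 1
Tile 13: (1,0)->(3,0) = 2
Tile 5: (1,1)->(1,0) = 1
Tile 2: (1,2)->(0,1) = 2
Tile 14: (1,3)->(3,1) = 4
Tile 10: (2,0)->(2,1) = 1
Tile 3: (2,1)->(0,2) = 3
Tile 9: (2,2)->(2,0) = 2
Tile 15: (2,3)->(3,2) = 2
Tile 4: (3,0)->(0,3) = 6
Tile 7: (3,1)->(1,2) = 3
Tile 12: (3,2)->(2,3) = 2
Tile 1: (3,3)->(0,0) = 6
Sum: 4 + 1 + 1 + 2 + 1 + 2 + 4 + 1 + 3 + 2 + 2 + 6 + 3 + 2 + 6 = 40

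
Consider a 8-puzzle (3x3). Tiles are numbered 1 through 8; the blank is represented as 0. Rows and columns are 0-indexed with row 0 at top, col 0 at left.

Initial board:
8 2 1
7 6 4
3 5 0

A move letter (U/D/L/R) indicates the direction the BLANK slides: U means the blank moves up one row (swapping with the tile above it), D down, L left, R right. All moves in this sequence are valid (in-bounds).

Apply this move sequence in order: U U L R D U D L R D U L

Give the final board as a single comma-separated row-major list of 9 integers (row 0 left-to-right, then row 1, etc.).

Answer: 8, 2, 1, 7, 0, 6, 3, 5, 4

Derivation:
After move 1 (U):
8 2 1
7 6 0
3 5 4

After move 2 (U):
8 2 0
7 6 1
3 5 4

After move 3 (L):
8 0 2
7 6 1
3 5 4

After move 4 (R):
8 2 0
7 6 1
3 5 4

After move 5 (D):
8 2 1
7 6 0
3 5 4

After move 6 (U):
8 2 0
7 6 1
3 5 4

After move 7 (D):
8 2 1
7 6 0
3 5 4

After move 8 (L):
8 2 1
7 0 6
3 5 4

After move 9 (R):
8 2 1
7 6 0
3 5 4

After move 10 (D):
8 2 1
7 6 4
3 5 0

After move 11 (U):
8 2 1
7 6 0
3 5 4

After move 12 (L):
8 2 1
7 0 6
3 5 4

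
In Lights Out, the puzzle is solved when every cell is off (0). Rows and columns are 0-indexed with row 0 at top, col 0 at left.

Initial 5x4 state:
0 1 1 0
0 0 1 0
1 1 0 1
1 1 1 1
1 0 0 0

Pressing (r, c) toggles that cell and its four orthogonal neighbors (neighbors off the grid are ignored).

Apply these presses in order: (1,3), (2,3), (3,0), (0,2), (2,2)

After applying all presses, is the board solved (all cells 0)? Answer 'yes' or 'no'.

Answer: yes

Derivation:
After press 1 at (1,3):
0 1 1 1
0 0 0 1
1 1 0 0
1 1 1 1
1 0 0 0

After press 2 at (2,3):
0 1 1 1
0 0 0 0
1 1 1 1
1 1 1 0
1 0 0 0

After press 3 at (3,0):
0 1 1 1
0 0 0 0
0 1 1 1
0 0 1 0
0 0 0 0

After press 4 at (0,2):
0 0 0 0
0 0 1 0
0 1 1 1
0 0 1 0
0 0 0 0

After press 5 at (2,2):
0 0 0 0
0 0 0 0
0 0 0 0
0 0 0 0
0 0 0 0

Lights still on: 0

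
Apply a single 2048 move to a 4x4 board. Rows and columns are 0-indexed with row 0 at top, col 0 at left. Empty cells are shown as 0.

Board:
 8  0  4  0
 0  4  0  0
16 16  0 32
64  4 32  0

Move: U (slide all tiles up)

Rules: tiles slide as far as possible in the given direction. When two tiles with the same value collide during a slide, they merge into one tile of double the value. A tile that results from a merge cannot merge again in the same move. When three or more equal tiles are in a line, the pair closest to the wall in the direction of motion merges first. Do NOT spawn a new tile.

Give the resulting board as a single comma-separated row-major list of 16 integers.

Slide up:
col 0: [8, 0, 16, 64] -> [8, 16, 64, 0]
col 1: [0, 4, 16, 4] -> [4, 16, 4, 0]
col 2: [4, 0, 0, 32] -> [4, 32, 0, 0]
col 3: [0, 0, 32, 0] -> [32, 0, 0, 0]

Answer: 8, 4, 4, 32, 16, 16, 32, 0, 64, 4, 0, 0, 0, 0, 0, 0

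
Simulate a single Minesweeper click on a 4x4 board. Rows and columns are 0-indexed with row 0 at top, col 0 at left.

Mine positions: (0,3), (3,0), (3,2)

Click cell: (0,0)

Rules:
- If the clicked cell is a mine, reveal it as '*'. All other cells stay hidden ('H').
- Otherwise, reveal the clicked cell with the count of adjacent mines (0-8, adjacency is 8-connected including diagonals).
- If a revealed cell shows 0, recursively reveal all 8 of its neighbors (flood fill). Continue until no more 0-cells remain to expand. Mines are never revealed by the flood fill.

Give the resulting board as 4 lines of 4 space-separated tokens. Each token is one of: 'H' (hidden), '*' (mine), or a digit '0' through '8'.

0 0 1 H
0 0 1 H
1 2 1 H
H H H H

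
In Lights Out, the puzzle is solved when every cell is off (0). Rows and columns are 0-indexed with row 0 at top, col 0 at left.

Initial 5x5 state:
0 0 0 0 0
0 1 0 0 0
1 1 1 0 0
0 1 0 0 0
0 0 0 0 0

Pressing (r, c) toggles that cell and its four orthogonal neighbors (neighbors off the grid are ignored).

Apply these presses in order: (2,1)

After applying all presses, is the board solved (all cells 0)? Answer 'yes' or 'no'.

Answer: yes

Derivation:
After press 1 at (2,1):
0 0 0 0 0
0 0 0 0 0
0 0 0 0 0
0 0 0 0 0
0 0 0 0 0

Lights still on: 0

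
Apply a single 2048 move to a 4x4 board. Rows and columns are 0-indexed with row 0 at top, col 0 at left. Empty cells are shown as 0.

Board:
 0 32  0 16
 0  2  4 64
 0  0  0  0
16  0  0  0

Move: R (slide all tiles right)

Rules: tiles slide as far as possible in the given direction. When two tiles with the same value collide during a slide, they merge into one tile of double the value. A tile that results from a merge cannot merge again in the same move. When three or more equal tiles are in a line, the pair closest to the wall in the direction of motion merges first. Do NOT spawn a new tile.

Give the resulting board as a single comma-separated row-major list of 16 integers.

Slide right:
row 0: [0, 32, 0, 16] -> [0, 0, 32, 16]
row 1: [0, 2, 4, 64] -> [0, 2, 4, 64]
row 2: [0, 0, 0, 0] -> [0, 0, 0, 0]
row 3: [16, 0, 0, 0] -> [0, 0, 0, 16]

Answer: 0, 0, 32, 16, 0, 2, 4, 64, 0, 0, 0, 0, 0, 0, 0, 16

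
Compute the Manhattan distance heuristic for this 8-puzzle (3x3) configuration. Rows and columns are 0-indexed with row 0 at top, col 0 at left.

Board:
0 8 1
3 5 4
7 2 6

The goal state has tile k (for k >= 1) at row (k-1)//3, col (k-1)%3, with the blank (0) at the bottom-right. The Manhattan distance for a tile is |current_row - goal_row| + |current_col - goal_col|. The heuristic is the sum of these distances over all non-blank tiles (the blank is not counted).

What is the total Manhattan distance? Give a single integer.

Answer: 12

Derivation:
Tile 8: (0,1)->(2,1) = 2
Tile 1: (0,2)->(0,0) = 2
Tile 3: (1,0)->(0,2) = 3
Tile 5: (1,1)->(1,1) = 0
Tile 4: (1,2)->(1,0) = 2
Tile 7: (2,0)->(2,0) = 0
Tile 2: (2,1)->(0,1) = 2
Tile 6: (2,2)->(1,2) = 1
Sum: 2 + 2 + 3 + 0 + 2 + 0 + 2 + 1 = 12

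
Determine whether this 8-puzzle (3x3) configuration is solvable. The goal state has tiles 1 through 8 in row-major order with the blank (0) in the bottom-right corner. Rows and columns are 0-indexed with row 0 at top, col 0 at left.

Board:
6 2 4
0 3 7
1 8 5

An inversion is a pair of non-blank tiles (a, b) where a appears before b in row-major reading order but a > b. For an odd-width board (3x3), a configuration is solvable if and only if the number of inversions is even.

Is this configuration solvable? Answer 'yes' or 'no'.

Answer: yes

Derivation:
Inversions (pairs i<j in row-major order where tile[i] > tile[j] > 0): 12
12 is even, so the puzzle is solvable.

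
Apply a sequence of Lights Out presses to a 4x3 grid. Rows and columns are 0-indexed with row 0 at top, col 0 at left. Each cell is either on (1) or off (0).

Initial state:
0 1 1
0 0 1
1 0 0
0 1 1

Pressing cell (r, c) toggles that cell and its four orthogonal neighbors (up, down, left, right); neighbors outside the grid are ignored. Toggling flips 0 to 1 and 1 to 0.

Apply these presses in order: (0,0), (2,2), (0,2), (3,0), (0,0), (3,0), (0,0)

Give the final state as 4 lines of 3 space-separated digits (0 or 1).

After press 1 at (0,0):
1 0 1
1 0 1
1 0 0
0 1 1

After press 2 at (2,2):
1 0 1
1 0 0
1 1 1
0 1 0

After press 3 at (0,2):
1 1 0
1 0 1
1 1 1
0 1 0

After press 4 at (3,0):
1 1 0
1 0 1
0 1 1
1 0 0

After press 5 at (0,0):
0 0 0
0 0 1
0 1 1
1 0 0

After press 6 at (3,0):
0 0 0
0 0 1
1 1 1
0 1 0

After press 7 at (0,0):
1 1 0
1 0 1
1 1 1
0 1 0

Answer: 1 1 0
1 0 1
1 1 1
0 1 0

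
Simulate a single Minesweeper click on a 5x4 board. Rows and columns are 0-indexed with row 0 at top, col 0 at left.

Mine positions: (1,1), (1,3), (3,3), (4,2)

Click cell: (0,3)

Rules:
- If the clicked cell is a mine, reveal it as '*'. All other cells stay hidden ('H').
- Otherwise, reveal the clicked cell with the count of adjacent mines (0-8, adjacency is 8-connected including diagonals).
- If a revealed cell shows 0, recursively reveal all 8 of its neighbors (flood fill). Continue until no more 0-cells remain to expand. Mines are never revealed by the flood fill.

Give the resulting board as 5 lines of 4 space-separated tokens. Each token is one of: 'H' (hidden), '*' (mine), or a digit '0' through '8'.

H H H 1
H H H H
H H H H
H H H H
H H H H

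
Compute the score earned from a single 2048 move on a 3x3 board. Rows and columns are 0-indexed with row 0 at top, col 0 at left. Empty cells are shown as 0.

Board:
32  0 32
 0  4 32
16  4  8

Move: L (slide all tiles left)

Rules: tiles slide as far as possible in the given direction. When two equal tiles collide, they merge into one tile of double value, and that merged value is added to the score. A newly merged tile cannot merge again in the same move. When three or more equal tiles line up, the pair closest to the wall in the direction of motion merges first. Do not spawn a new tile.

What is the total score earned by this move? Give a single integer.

Slide left:
row 0: [32, 0, 32] -> [64, 0, 0]  score +64 (running 64)
row 1: [0, 4, 32] -> [4, 32, 0]  score +0 (running 64)
row 2: [16, 4, 8] -> [16, 4, 8]  score +0 (running 64)
Board after move:
64  0  0
 4 32  0
16  4  8

Answer: 64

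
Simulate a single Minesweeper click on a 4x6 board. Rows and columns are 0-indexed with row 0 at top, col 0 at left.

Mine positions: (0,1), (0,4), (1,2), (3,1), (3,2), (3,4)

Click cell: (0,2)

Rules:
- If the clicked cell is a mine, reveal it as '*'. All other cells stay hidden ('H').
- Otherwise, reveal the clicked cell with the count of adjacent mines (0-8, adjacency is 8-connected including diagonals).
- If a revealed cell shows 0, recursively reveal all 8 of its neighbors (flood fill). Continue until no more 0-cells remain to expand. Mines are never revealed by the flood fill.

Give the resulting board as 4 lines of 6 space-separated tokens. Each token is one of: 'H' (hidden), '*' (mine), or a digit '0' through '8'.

H H 2 H H H
H H H H H H
H H H H H H
H H H H H H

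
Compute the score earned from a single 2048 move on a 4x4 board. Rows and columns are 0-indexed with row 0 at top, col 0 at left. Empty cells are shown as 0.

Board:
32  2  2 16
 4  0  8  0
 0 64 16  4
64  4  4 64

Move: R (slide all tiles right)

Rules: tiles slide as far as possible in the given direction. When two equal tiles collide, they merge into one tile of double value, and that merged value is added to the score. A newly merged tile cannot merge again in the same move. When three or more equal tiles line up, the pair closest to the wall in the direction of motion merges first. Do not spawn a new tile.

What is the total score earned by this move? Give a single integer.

Slide right:
row 0: [32, 2, 2, 16] -> [0, 32, 4, 16]  score +4 (running 4)
row 1: [4, 0, 8, 0] -> [0, 0, 4, 8]  score +0 (running 4)
row 2: [0, 64, 16, 4] -> [0, 64, 16, 4]  score +0 (running 4)
row 3: [64, 4, 4, 64] -> [0, 64, 8, 64]  score +8 (running 12)
Board after move:
 0 32  4 16
 0  0  4  8
 0 64 16  4
 0 64  8 64

Answer: 12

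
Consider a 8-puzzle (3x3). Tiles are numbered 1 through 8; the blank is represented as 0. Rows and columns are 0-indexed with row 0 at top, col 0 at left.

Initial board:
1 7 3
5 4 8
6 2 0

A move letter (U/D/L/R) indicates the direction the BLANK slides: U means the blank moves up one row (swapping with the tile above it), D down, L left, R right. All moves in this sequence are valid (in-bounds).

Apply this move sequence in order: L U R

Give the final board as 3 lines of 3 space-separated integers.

Answer: 1 7 3
5 8 0
6 4 2

Derivation:
After move 1 (L):
1 7 3
5 4 8
6 0 2

After move 2 (U):
1 7 3
5 0 8
6 4 2

After move 3 (R):
1 7 3
5 8 0
6 4 2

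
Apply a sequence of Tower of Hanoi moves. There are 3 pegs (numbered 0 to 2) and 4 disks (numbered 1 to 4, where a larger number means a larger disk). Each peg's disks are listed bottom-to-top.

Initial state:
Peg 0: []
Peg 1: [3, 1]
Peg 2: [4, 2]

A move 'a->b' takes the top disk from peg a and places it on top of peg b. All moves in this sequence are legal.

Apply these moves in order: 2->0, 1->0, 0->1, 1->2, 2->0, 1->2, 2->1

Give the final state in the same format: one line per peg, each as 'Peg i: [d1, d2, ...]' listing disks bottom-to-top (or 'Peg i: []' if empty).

After move 1 (2->0):
Peg 0: [2]
Peg 1: [3, 1]
Peg 2: [4]

After move 2 (1->0):
Peg 0: [2, 1]
Peg 1: [3]
Peg 2: [4]

After move 3 (0->1):
Peg 0: [2]
Peg 1: [3, 1]
Peg 2: [4]

After move 4 (1->2):
Peg 0: [2]
Peg 1: [3]
Peg 2: [4, 1]

After move 5 (2->0):
Peg 0: [2, 1]
Peg 1: [3]
Peg 2: [4]

After move 6 (1->2):
Peg 0: [2, 1]
Peg 1: []
Peg 2: [4, 3]

After move 7 (2->1):
Peg 0: [2, 1]
Peg 1: [3]
Peg 2: [4]

Answer: Peg 0: [2, 1]
Peg 1: [3]
Peg 2: [4]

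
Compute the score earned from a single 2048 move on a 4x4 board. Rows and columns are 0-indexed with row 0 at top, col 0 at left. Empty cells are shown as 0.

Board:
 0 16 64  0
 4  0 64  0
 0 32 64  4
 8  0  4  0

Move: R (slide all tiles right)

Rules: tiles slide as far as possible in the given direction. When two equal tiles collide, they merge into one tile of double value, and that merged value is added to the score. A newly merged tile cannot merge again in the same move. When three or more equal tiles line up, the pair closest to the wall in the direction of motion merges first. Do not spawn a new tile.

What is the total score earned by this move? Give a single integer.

Answer: 0

Derivation:
Slide right:
row 0: [0, 16, 64, 0] -> [0, 0, 16, 64]  score +0 (running 0)
row 1: [4, 0, 64, 0] -> [0, 0, 4, 64]  score +0 (running 0)
row 2: [0, 32, 64, 4] -> [0, 32, 64, 4]  score +0 (running 0)
row 3: [8, 0, 4, 0] -> [0, 0, 8, 4]  score +0 (running 0)
Board after move:
 0  0 16 64
 0  0  4 64
 0 32 64  4
 0  0  8  4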